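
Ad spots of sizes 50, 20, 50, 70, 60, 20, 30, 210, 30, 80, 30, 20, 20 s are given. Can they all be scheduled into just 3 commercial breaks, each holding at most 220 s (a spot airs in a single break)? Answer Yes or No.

Total = 690 s; ⌈690/220⌉ = 4.
At least 4 commercial breaks are required, but only 3 are allowed.

No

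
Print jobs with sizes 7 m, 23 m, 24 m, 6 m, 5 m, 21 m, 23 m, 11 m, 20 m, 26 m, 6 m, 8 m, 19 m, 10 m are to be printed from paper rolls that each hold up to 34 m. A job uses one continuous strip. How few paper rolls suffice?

Total = 26 + 24 + 23 + 23 + 21 + 20 + 19 + 11 + 10 + 8 + 7 + 6 + 6 + 5 = 209 m.
Lower bound: ⌈209/34⌉ = 7 paper rolls.
A packing using 7 paper rolls:
  roll 1: 26 + 8 = 34
  roll 2: 24 + 10 = 34
  roll 3: 23 + 11 = 34
  roll 4: 23 + 7 = 30
  roll 5: 21 + 6 + 6 = 33
  roll 6: 20 + 5 = 25
  roll 7: 19 = 19
This matches the lower bound, so 7 is optimal.

7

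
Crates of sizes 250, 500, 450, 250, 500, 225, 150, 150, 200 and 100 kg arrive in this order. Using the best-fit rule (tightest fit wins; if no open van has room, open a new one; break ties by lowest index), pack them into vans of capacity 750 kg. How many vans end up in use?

4

  250 → van 1 (new)  [load 250/750]
  500 → van 1  [load 750/750]
  450 → van 2 (new)  [load 450/750]
  250 → van 2  [load 700/750]
  500 → van 3 (new)  [load 500/750]
  225 → van 3  [load 725/750]
  150 → van 4 (new)  [load 150/750]
  150 → van 4  [load 300/750]
  200 → van 4  [load 500/750]
  100 → van 4  [load 600/750]
4 vans opened.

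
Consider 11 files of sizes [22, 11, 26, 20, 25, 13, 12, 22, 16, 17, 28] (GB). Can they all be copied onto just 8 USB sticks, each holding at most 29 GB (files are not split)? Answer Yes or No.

Total = 212 GB; ⌈212/29⌉ = 8.
The bound of 8 does not rule out 8, but exhaustive search shows no assignment into 8 USB sticks of capacity 29 GB exists — the minimum is 9.

No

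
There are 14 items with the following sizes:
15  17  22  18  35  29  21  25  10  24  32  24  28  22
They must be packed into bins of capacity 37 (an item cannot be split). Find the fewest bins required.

11

Total = 35 + 32 + 29 + 28 + 25 + 24 + 24 + 22 + 22 + 21 + 18 + 17 + 15 + 10 = 322.
Lower bound: ⌈322/37⌉ = 9 bins.
Also, 10 items each exceed 37/2, and no two of those can share a bin, so at least 10 bins are needed.
A packing using 11 bins:
  bin 1: 35 = 35
  bin 2: 32 = 32
  bin 3: 29 = 29
  bin 4: 28 = 28
  bin 5: 25 + 10 = 35
  bin 6: 24 = 24
  bin 7: 24 = 24
  bin 8: 22 + 15 = 37
  bin 9: 22 = 22
  bin 10: 21 = 21
  bin 11: 18 + 17 = 35
No arrangement into 10 bins stays within capacity, so 11 is optimal.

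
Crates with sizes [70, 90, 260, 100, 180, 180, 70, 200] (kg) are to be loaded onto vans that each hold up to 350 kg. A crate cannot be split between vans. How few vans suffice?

4

Total = 260 + 200 + 180 + 180 + 100 + 90 + 70 + 70 = 1150 kg.
Lower bound: ⌈1150/350⌉ = 4 vans.
A packing using 4 vans:
  van 1: 260 + 90 = 350
  van 2: 200 + 100 = 300
  van 3: 180 + 70 + 70 = 320
  van 4: 180 = 180
This matches the lower bound, so 4 is optimal.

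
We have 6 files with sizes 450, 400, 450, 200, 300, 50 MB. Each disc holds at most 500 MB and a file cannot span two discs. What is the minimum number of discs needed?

4

Total = 450 + 450 + 400 + 300 + 200 + 50 = 1850 MB.
Lower bound: ⌈1850/500⌉ = 4 discs.
A packing using 4 discs:
  disc 1: 450 + 50 = 500
  disc 2: 450 = 450
  disc 3: 400 = 400
  disc 4: 300 + 200 = 500
This matches the lower bound, so 4 is optimal.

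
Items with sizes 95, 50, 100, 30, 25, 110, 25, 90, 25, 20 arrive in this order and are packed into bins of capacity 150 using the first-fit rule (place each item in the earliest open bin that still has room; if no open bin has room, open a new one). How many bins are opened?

4

  95 → bin 1 (new)  [load 95/150]
  50 → bin 1  [load 145/150]
  100 → bin 2 (new)  [load 100/150]
  30 → bin 2  [load 130/150]
  25 → bin 3 (new)  [load 25/150]
  110 → bin 3  [load 135/150]
  25 → bin 4 (new)  [load 25/150]
  90 → bin 4  [load 115/150]
  25 → bin 4  [load 140/150]
  20 → bin 2  [load 150/150]
4 bins opened.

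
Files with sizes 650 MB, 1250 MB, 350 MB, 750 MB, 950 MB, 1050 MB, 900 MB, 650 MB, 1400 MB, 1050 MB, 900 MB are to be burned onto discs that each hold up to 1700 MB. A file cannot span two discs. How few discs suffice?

Total = 1400 + 1250 + 1050 + 1050 + 950 + 900 + 900 + 750 + 650 + 650 + 350 = 9900 MB.
Lower bound: ⌈9900/1700⌉ = 6 discs.
Also, 7 files each exceed 850 MB, and no two of those can share a disc, so at least 7 discs are needed.
A packing using 7 discs:
  disc 1: 1400 = 1400
  disc 2: 1250 + 350 = 1600
  disc 3: 1050 + 650 = 1700
  disc 4: 1050 + 650 = 1700
  disc 5: 950 + 750 = 1700
  disc 6: 900 = 900
  disc 7: 900 = 900
This matches the lower bound, so 7 is optimal.

7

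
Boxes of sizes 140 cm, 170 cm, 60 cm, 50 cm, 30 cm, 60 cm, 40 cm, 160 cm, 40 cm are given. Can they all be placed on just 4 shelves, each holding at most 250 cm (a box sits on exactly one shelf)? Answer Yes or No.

A valid assignment using 3 shelves:
  shelf 1: 170 + 40 + 40 = 250
  shelf 2: 160 + 60 + 30 = 250
  shelf 3: 140 + 60 + 50 = 250
That uses only 3 ≤ 4, so 4 shelves are enough.

Yes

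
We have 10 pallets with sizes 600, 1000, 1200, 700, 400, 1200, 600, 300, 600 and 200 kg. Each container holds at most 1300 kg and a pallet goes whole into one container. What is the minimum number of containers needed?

Total = 1200 + 1200 + 1000 + 700 + 600 + 600 + 600 + 400 + 300 + 200 = 6800 kg.
Lower bound: ⌈6800/1300⌉ = 6 containers.
A packing using 6 containers:
  container 1: 1200 = 1200
  container 2: 1200 = 1200
  container 3: 1000 + 300 = 1300
  container 4: 700 + 600 = 1300
  container 5: 600 + 600 = 1200
  container 6: 400 + 200 = 600
This matches the lower bound, so 6 is optimal.

6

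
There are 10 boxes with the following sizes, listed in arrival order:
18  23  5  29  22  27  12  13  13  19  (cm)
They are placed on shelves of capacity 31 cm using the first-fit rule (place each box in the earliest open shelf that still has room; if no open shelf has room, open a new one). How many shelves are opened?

8

  18 → shelf 1 (new)  [load 18/31]
  23 → shelf 2 (new)  [load 23/31]
  5 → shelf 1  [load 23/31]
  29 → shelf 3 (new)  [load 29/31]
  22 → shelf 4 (new)  [load 22/31]
  27 → shelf 5 (new)  [load 27/31]
  12 → shelf 6 (new)  [load 12/31]
  13 → shelf 6  [load 25/31]
  13 → shelf 7 (new)  [load 13/31]
  19 → shelf 8 (new)  [load 19/31]
8 shelves opened.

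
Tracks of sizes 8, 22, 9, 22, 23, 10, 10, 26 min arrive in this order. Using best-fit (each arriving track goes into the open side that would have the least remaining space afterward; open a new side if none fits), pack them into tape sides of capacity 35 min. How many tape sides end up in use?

5

  8 → side 1 (new)  [load 8/35]
  22 → side 1  [load 30/35]
  9 → side 2 (new)  [load 9/35]
  22 → side 2  [load 31/35]
  23 → side 3 (new)  [load 23/35]
  10 → side 3  [load 33/35]
  10 → side 4 (new)  [load 10/35]
  26 → side 5 (new)  [load 26/35]
5 tape sides opened.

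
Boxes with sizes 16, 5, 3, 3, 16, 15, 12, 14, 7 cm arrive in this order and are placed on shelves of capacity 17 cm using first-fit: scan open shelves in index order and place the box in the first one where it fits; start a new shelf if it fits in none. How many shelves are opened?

  16 → shelf 1 (new)  [load 16/17]
  5 → shelf 2 (new)  [load 5/17]
  3 → shelf 2  [load 8/17]
  3 → shelf 2  [load 11/17]
  16 → shelf 3 (new)  [load 16/17]
  15 → shelf 4 (new)  [load 15/17]
  12 → shelf 5 (new)  [load 12/17]
  14 → shelf 6 (new)  [load 14/17]
  7 → shelf 7 (new)  [load 7/17]
7 shelves opened.

7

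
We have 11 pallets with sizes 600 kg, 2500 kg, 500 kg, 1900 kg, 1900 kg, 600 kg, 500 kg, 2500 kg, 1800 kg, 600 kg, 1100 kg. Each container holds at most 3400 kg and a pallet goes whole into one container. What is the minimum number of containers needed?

5

Total = 2500 + 2500 + 1900 + 1900 + 1800 + 1100 + 600 + 600 + 600 + 500 + 500 = 14500 kg.
Lower bound: ⌈14500/3400⌉ = 5 containers.
A packing using 5 containers:
  container 1: 2500 + 600 = 3100
  container 2: 2500 + 600 = 3100
  container 3: 1900 + 1100 = 3000
  container 4: 1900 + 600 + 500 = 3000
  container 5: 1800 + 500 = 2300
This matches the lower bound, so 5 is optimal.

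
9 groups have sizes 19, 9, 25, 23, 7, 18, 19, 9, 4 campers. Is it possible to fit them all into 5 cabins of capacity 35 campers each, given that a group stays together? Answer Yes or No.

A valid assignment using 5 cabins:
  cabin 1: 25 + 9 = 34
  cabin 2: 23 + 9 = 32
  cabin 3: 19 + 7 + 4 = 30
  cabin 4: 19 = 19
  cabin 5: 18 = 18
Every load is within 35 campers, so 5 cabins suffice.

Yes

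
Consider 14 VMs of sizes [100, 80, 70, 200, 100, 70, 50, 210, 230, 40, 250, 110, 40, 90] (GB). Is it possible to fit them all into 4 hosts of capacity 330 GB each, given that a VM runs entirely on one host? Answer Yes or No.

Total = 1640 GB; ⌈1640/330⌉ = 5.
At least 5 hosts are required, but only 4 are allowed.

No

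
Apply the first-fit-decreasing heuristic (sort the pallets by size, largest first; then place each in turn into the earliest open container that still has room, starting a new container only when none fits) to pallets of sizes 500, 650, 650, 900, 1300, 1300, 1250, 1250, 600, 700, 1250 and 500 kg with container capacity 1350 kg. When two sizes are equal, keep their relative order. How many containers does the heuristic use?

Sorted descending: 1300, 1300, 1250, 1250, 1250, 900, 700, 650, 650, 600, 500, 500.
  1300 → container 1 (new)  [load 1300/1350]
  1300 → container 2 (new)  [load 1300/1350]
  1250 → container 3 (new)  [load 1250/1350]
  1250 → container 4 (new)  [load 1250/1350]
  1250 → container 5 (new)  [load 1250/1350]
  900 → container 6 (new)  [load 900/1350]
  700 → container 7 (new)  [load 700/1350]
  650 → container 7  [load 1350/1350]
  650 → container 8 (new)  [load 650/1350]
  600 → container 8  [load 1250/1350]
  500 → container 9 (new)  [load 500/1350]
  500 → container 9  [load 1000/1350]
9 containers opened.

9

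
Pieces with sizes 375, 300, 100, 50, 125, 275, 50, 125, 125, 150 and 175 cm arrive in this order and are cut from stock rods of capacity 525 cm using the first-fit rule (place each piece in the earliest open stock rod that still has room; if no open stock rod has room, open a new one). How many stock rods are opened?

  375 → stock rod 1 (new)  [load 375/525]
  300 → stock rod 2 (new)  [load 300/525]
  100 → stock rod 1  [load 475/525]
  50 → stock rod 1  [load 525/525]
  125 → stock rod 2  [load 425/525]
  275 → stock rod 3 (new)  [load 275/525]
  50 → stock rod 2  [load 475/525]
  125 → stock rod 3  [load 400/525]
  125 → stock rod 3  [load 525/525]
  150 → stock rod 4 (new)  [load 150/525]
  175 → stock rod 4  [load 325/525]
4 stock rods opened.

4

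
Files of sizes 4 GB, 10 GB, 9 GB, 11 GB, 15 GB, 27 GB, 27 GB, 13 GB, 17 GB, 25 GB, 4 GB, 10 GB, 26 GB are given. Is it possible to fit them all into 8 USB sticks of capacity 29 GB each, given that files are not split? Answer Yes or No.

Yes

A valid assignment using 8 USB sticks:
  USB stick 1: 27 = 27
  USB stick 2: 27 = 27
  USB stick 3: 26 = 26
  USB stick 4: 25 + 4 = 29
  USB stick 5: 17 + 11 = 28
  USB stick 6: 15 + 13 = 28
  USB stick 7: 10 + 10 + 9 = 29
  USB stick 8: 4 = 4
Every load is within 29 GB, so 8 USB sticks suffice.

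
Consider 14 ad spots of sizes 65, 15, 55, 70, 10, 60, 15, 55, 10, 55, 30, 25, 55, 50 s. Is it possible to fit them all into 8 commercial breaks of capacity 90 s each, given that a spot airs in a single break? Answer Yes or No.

Yes

A valid assignment using 8 commercial breaks:
  break 1: 70 + 15 = 85
  break 2: 65 + 25 = 90
  break 3: 60 + 30 = 90
  break 4: 55 + 15 + 10 + 10 = 90
  break 5: 55 = 55
  break 6: 55 = 55
  break 7: 55 = 55
  break 8: 50 = 50
Every load is within 90 s, so 8 commercial breaks suffice.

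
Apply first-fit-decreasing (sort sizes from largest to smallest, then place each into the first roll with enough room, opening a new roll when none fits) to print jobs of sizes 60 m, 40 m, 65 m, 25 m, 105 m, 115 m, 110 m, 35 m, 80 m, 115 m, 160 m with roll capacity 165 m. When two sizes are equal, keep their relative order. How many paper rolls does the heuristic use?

6

Sorted descending: 160, 115, 115, 110, 105, 80, 65, 60, 40, 35, 25.
  160 → roll 1 (new)  [load 160/165]
  115 → roll 2 (new)  [load 115/165]
  115 → roll 3 (new)  [load 115/165]
  110 → roll 4 (new)  [load 110/165]
  105 → roll 5 (new)  [load 105/165]
  80 → roll 6 (new)  [load 80/165]
  65 → roll 6  [load 145/165]
  60 → roll 5  [load 165/165]
  40 → roll 2  [load 155/165]
  35 → roll 3  [load 150/165]
  25 → roll 4  [load 135/165]
6 paper rolls opened.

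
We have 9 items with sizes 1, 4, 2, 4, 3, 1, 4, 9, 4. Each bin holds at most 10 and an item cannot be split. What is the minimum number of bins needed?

Total = 9 + 4 + 4 + 4 + 4 + 3 + 2 + 1 + 1 = 32.
Lower bound: ⌈32/10⌉ = 4 bins.
A packing using 4 bins:
  bin 1: 9 + 1 = 10
  bin 2: 4 + 4 + 2 = 10
  bin 3: 4 + 4 + 1 = 9
  bin 4: 3 = 3
This matches the lower bound, so 4 is optimal.

4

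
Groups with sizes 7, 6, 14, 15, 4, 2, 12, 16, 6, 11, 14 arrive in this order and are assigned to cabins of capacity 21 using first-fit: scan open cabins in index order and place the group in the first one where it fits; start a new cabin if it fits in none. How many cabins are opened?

7

  7 → cabin 1 (new)  [load 7/21]
  6 → cabin 1  [load 13/21]
  14 → cabin 2 (new)  [load 14/21]
  15 → cabin 3 (new)  [load 15/21]
  4 → cabin 1  [load 17/21]
  2 → cabin 1  [load 19/21]
  12 → cabin 4 (new)  [load 12/21]
  16 → cabin 5 (new)  [load 16/21]
  6 → cabin 2  [load 20/21]
  11 → cabin 6 (new)  [load 11/21]
  14 → cabin 7 (new)  [load 14/21]
7 cabins opened.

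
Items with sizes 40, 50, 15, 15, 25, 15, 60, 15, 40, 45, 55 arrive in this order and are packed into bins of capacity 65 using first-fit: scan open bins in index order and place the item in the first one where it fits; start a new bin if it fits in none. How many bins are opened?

  40 → bin 1 (new)  [load 40/65]
  50 → bin 2 (new)  [load 50/65]
  15 → bin 1  [load 55/65]
  15 → bin 2  [load 65/65]
  25 → bin 3 (new)  [load 25/65]
  15 → bin 3  [load 40/65]
  60 → bin 4 (new)  [load 60/65]
  15 → bin 3  [load 55/65]
  40 → bin 5 (new)  [load 40/65]
  45 → bin 6 (new)  [load 45/65]
  55 → bin 7 (new)  [load 55/65]
7 bins opened.

7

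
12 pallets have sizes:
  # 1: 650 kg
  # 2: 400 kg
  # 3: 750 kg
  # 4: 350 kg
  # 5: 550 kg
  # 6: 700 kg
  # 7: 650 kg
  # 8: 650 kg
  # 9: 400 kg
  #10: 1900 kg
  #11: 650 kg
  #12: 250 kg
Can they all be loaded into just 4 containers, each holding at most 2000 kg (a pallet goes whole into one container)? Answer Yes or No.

A valid assignment using 4 containers:
  container 1: 1900 = 1900
  container 2: 750 + 650 + 350 + 250 = 2000
  container 3: 700 + 650 + 650 = 2000
  container 4: 650 + 550 + 400 + 400 = 2000
Every load is within 2000 kg, so 4 containers suffice.

Yes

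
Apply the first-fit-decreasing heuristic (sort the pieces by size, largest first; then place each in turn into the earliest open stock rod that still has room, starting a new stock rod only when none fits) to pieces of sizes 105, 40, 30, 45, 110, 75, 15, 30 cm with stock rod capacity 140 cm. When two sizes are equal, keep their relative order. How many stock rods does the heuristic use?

Sorted descending: 110, 105, 75, 45, 40, 30, 30, 15.
  110 → stock rod 1 (new)  [load 110/140]
  105 → stock rod 2 (new)  [load 105/140]
  75 → stock rod 3 (new)  [load 75/140]
  45 → stock rod 3  [load 120/140]
  40 → stock rod 4 (new)  [load 40/140]
  30 → stock rod 1  [load 140/140]
  30 → stock rod 2  [load 135/140]
  15 → stock rod 3  [load 135/140]
4 stock rods opened.

4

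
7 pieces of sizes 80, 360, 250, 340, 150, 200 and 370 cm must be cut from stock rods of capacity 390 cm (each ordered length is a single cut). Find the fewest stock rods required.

Total = 370 + 360 + 340 + 250 + 200 + 150 + 80 = 1750 cm.
Lower bound: ⌈1750/390⌉ = 5 stock rods.
A packing using 5 stock rods:
  stock rod 1: 370 = 370
  stock rod 2: 360 = 360
  stock rod 3: 340 = 340
  stock rod 4: 250 + 80 = 330
  stock rod 5: 200 + 150 = 350
This matches the lower bound, so 5 is optimal.

5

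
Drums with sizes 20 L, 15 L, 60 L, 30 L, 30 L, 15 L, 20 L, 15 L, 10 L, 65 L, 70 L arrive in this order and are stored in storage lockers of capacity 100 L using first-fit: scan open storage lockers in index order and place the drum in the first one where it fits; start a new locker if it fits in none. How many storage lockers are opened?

4

  20 → locker 1 (new)  [load 20/100]
  15 → locker 1  [load 35/100]
  60 → locker 1  [load 95/100]
  30 → locker 2 (new)  [load 30/100]
  30 → locker 2  [load 60/100]
  15 → locker 2  [load 75/100]
  20 → locker 2  [load 95/100]
  15 → locker 3 (new)  [load 15/100]
  10 → locker 3  [load 25/100]
  65 → locker 3  [load 90/100]
  70 → locker 4 (new)  [load 70/100]
4 storage lockers opened.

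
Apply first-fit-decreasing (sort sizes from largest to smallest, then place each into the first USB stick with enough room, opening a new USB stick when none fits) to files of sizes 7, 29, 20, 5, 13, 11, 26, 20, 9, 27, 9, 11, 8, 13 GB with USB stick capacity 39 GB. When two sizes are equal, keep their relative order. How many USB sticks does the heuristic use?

Sorted descending: 29, 27, 26, 20, 20, 13, 13, 11, 11, 9, 9, 8, 7, 5.
  29 → USB stick 1 (new)  [load 29/39]
  27 → USB stick 2 (new)  [load 27/39]
  26 → USB stick 3 (new)  [load 26/39]
  20 → USB stick 4 (new)  [load 20/39]
  20 → USB stick 5 (new)  [load 20/39]
  13 → USB stick 3  [load 39/39]
  13 → USB stick 4  [load 33/39]
  11 → USB stick 2  [load 38/39]
  11 → USB stick 5  [load 31/39]
  9 → USB stick 1  [load 38/39]
  9 → USB stick 6 (new)  [load 9/39]
  8 → USB stick 5  [load 39/39]
  7 → USB stick 6  [load 16/39]
  5 → USB stick 4  [load 38/39]
6 USB sticks opened.

6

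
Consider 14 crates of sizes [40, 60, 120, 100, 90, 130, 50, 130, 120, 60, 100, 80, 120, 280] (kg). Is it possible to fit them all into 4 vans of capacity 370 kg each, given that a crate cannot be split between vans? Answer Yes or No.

Yes

A valid assignment using 4 vans:
  van 1: 280 + 90 = 370
  van 2: 130 + 120 + 120 = 370
  van 3: 130 + 120 + 80 + 40 = 370
  van 4: 100 + 100 + 60 + 60 + 50 = 370
Every load is within 370 kg, so 4 vans suffice.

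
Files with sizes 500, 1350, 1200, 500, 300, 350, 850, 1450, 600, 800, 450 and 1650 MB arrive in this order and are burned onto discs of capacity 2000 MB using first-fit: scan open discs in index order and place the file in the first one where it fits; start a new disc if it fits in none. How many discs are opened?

  500 → disc 1 (new)  [load 500/2000]
  1350 → disc 1  [load 1850/2000]
  1200 → disc 2 (new)  [load 1200/2000]
  500 → disc 2  [load 1700/2000]
  300 → disc 2  [load 2000/2000]
  350 → disc 3 (new)  [load 350/2000]
  850 → disc 3  [load 1200/2000]
  1450 → disc 4 (new)  [load 1450/2000]
  600 → disc 3  [load 1800/2000]
  800 → disc 5 (new)  [load 800/2000]
  450 → disc 4  [load 1900/2000]
  1650 → disc 6 (new)  [load 1650/2000]
6 discs opened.

6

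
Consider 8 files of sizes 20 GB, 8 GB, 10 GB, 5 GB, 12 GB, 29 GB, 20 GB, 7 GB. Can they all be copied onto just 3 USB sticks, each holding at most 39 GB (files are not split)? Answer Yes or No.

Yes

A valid assignment using 3 USB sticks:
  USB stick 1: 29 + 10 = 39
  USB stick 2: 20 + 12 + 7 = 39
  USB stick 3: 20 + 8 + 5 = 33
Every load is within 39 GB, so 3 USB sticks suffice.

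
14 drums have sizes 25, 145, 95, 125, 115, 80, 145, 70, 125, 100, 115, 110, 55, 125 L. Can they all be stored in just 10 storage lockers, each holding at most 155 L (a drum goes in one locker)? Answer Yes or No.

Total = 1430 L; ⌈1430/155⌉ = 10.
11 drums each exceed half the capacity and cannot share a locker, forcing at least 11 storage lockers.
At least 11 storage lockers are required, but only 10 are allowed.

No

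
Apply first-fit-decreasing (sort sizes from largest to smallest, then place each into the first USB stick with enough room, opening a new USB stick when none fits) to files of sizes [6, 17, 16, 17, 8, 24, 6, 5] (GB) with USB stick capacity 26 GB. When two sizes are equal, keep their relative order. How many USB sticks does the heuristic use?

Sorted descending: 24, 17, 17, 16, 8, 6, 6, 5.
  24 → USB stick 1 (new)  [load 24/26]
  17 → USB stick 2 (new)  [load 17/26]
  17 → USB stick 3 (new)  [load 17/26]
  16 → USB stick 4 (new)  [load 16/26]
  8 → USB stick 2  [load 25/26]
  6 → USB stick 3  [load 23/26]
  6 → USB stick 4  [load 22/26]
  5 → USB stick 5 (new)  [load 5/26]
5 USB sticks opened.

5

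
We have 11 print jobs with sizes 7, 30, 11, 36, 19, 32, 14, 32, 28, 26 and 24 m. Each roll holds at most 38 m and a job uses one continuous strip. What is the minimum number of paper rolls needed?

Total = 36 + 32 + 32 + 30 + 28 + 26 + 24 + 19 + 14 + 11 + 7 = 259 m.
Lower bound: ⌈259/38⌉ = 7 paper rolls.
A packing using 8 paper rolls:
  roll 1: 36 = 36
  roll 2: 32 = 32
  roll 3: 32 = 32
  roll 4: 30 + 7 = 37
  roll 5: 28 = 28
  roll 6: 26 + 11 = 37
  roll 7: 24 + 14 = 38
  roll 8: 19 = 19
No arrangement into 7 paper rolls stays within capacity, so 8 is optimal.

8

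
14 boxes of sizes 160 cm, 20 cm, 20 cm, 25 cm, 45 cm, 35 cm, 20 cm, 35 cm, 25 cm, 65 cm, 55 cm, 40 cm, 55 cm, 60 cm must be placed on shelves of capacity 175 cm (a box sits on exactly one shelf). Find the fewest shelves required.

Total = 160 + 65 + 60 + 55 + 55 + 45 + 40 + 35 + 35 + 25 + 25 + 20 + 20 + 20 = 660 cm.
Lower bound: ⌈660/175⌉ = 4 shelves.
A packing using 4 shelves:
  shelf 1: 160 = 160
  shelf 2: 65 + 60 + 45 = 170
  shelf 3: 55 + 55 + 40 + 25 = 175
  shelf 4: 35 + 35 + 25 + 20 + 20 + 20 = 155
This matches the lower bound, so 4 is optimal.

4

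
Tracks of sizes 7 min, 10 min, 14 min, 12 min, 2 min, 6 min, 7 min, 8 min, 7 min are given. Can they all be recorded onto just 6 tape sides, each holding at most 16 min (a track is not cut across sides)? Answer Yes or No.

A valid assignment using 5 tape sides:
  side 1: 14 + 2 = 16
  side 2: 12 = 12
  side 3: 10 + 6 = 16
  side 4: 8 + 7 = 15
  side 5: 7 + 7 = 14
That uses only 5 ≤ 6, so 6 tape sides are enough.

Yes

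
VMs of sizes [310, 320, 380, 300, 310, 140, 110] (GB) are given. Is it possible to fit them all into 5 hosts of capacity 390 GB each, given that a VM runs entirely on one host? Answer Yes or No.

Total = 1870 GB; ⌈1870/390⌉ = 5.
The bound of 5 does not rule out 5, but exhaustive search shows no assignment into 5 hosts of capacity 390 GB exists — the minimum is 6.

No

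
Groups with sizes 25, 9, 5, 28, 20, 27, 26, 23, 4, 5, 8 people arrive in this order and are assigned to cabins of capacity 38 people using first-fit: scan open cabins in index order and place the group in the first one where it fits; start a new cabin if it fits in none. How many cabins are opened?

  25 → cabin 1 (new)  [load 25/38]
  9 → cabin 1  [load 34/38]
  5 → cabin 2 (new)  [load 5/38]
  28 → cabin 2  [load 33/38]
  20 → cabin 3 (new)  [load 20/38]
  27 → cabin 4 (new)  [load 27/38]
  26 → cabin 5 (new)  [load 26/38]
  23 → cabin 6 (new)  [load 23/38]
  4 → cabin 1  [load 38/38]
  5 → cabin 2  [load 38/38]
  8 → cabin 3  [load 28/38]
6 cabins opened.

6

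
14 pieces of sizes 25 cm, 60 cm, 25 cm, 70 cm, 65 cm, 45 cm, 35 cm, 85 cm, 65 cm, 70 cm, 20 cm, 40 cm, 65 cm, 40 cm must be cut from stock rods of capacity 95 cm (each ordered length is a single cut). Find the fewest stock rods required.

Total = 85 + 70 + 70 + 65 + 65 + 65 + 60 + 45 + 40 + 40 + 35 + 25 + 25 + 20 = 710 cm.
Lower bound: ⌈710/95⌉ = 8 stock rods.
A packing using 9 stock rods:
  stock rod 1: 85 = 85
  stock rod 2: 70 + 25 = 95
  stock rod 3: 70 + 25 = 95
  stock rod 4: 65 + 20 = 85
  stock rod 5: 65 = 65
  stock rod 6: 65 = 65
  stock rod 7: 60 + 35 = 95
  stock rod 8: 45 + 40 = 85
  stock rod 9: 40 = 40
No arrangement into 8 stock rods stays within capacity, so 9 is optimal.

9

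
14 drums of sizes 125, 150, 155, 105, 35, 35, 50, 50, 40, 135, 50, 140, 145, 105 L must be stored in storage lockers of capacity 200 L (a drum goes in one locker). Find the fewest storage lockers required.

8

Total = 155 + 150 + 145 + 140 + 135 + 125 + 105 + 105 + 50 + 50 + 50 + 40 + 35 + 35 = 1320 L.
Lower bound: ⌈1320/200⌉ = 7 storage lockers.
Also, 8 drums each exceed 100 L, and no two of those can share a locker, so at least 8 storage lockers are needed.
A packing using 8 storage lockers:
  locker 1: 155 + 40 = 195
  locker 2: 150 + 50 = 200
  locker 3: 145 + 50 = 195
  locker 4: 140 + 50 = 190
  locker 5: 135 + 35 = 170
  locker 6: 125 + 35 = 160
  locker 7: 105 = 105
  locker 8: 105 = 105
This matches the lower bound, so 8 is optimal.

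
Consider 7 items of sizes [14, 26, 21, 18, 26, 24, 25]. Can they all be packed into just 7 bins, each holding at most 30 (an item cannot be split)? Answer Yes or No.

A valid assignment using 7 bins:
  bin 1: 26 = 26
  bin 2: 26 = 26
  bin 3: 25 = 25
  bin 4: 24 = 24
  bin 5: 21 = 21
  bin 6: 18 = 18
  bin 7: 14 = 14
Every load is within 30, so 7 bins suffice.

Yes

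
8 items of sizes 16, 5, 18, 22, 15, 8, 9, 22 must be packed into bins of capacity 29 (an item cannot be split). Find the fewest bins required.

Total = 22 + 22 + 18 + 16 + 15 + 9 + 8 + 5 = 115.
Lower bound: ⌈115/29⌉ = 4 bins.
Also, 5 items each exceed 29/2, and no two of those can share a bin, so at least 5 bins are needed.
A packing using 5 bins:
  bin 1: 22 + 5 = 27
  bin 2: 22 = 22
  bin 3: 18 + 9 = 27
  bin 4: 16 + 8 = 24
  bin 5: 15 = 15
This matches the lower bound, so 5 is optimal.

5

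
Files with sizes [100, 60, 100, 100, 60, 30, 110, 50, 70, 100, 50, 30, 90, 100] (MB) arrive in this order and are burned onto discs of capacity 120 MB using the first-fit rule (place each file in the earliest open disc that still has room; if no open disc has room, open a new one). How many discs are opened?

10

  100 → disc 1 (new)  [load 100/120]
  60 → disc 2 (new)  [load 60/120]
  100 → disc 3 (new)  [load 100/120]
  100 → disc 4 (new)  [load 100/120]
  60 → disc 2  [load 120/120]
  30 → disc 5 (new)  [load 30/120]
  110 → disc 6 (new)  [load 110/120]
  50 → disc 5  [load 80/120]
  70 → disc 7 (new)  [load 70/120]
  100 → disc 8 (new)  [load 100/120]
  50 → disc 7  [load 120/120]
  30 → disc 5  [load 110/120]
  90 → disc 9 (new)  [load 90/120]
  100 → disc 10 (new)  [load 100/120]
10 discs opened.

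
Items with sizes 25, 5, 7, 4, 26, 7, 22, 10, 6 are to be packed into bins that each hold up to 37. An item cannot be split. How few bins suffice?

Total = 26 + 25 + 22 + 10 + 7 + 7 + 6 + 5 + 4 = 112.
Lower bound: ⌈112/37⌉ = 4 bins.
A packing using 4 bins:
  bin 1: 26 + 10 = 36
  bin 2: 25 + 7 + 5 = 37
  bin 3: 22 + 7 + 6 = 35
  bin 4: 4 = 4
This matches the lower bound, so 4 is optimal.

4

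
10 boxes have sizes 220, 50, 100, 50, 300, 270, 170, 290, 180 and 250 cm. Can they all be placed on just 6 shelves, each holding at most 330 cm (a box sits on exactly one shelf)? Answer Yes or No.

No

Total = 1880 cm; ⌈1880/330⌉ = 6.
7 boxes each exceed half the capacity and cannot share a shelf, forcing at least 7 shelves.
At least 7 shelves are required, but only 6 are allowed.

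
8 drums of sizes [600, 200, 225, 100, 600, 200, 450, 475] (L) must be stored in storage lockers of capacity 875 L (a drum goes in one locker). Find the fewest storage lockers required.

4

Total = 600 + 600 + 475 + 450 + 225 + 200 + 200 + 100 = 2850 L.
Lower bound: ⌈2850/875⌉ = 4 storage lockers.
A packing using 4 storage lockers:
  locker 1: 600 + 225 = 825
  locker 2: 600 + 200 = 800
  locker 3: 475 + 200 + 100 = 775
  locker 4: 450 = 450
This matches the lower bound, so 4 is optimal.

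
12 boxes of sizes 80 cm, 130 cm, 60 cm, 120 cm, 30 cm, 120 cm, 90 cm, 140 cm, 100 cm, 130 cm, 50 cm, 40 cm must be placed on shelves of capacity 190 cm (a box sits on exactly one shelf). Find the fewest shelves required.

Total = 140 + 130 + 130 + 120 + 120 + 100 + 90 + 80 + 60 + 50 + 40 + 30 = 1090 cm.
Lower bound: ⌈1090/190⌉ = 6 shelves.
A packing using 7 shelves:
  shelf 1: 140 + 50 = 190
  shelf 2: 130 + 60 = 190
  shelf 3: 130 + 40 = 170
  shelf 4: 120 + 30 = 150
  shelf 5: 120 = 120
  shelf 6: 100 + 90 = 190
  shelf 7: 80 = 80
No arrangement into 6 shelves stays within capacity, so 7 is optimal.

7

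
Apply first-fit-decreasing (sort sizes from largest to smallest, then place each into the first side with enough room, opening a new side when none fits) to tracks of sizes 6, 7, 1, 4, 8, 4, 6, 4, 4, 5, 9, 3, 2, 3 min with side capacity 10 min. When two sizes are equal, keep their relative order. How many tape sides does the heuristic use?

7

Sorted descending: 9, 8, 7, 6, 6, 5, 4, 4, 4, 4, 3, 3, 2, 1.
  9 → side 1 (new)  [load 9/10]
  8 → side 2 (new)  [load 8/10]
  7 → side 3 (new)  [load 7/10]
  6 → side 4 (new)  [load 6/10]
  6 → side 5 (new)  [load 6/10]
  5 → side 6 (new)  [load 5/10]
  4 → side 4  [load 10/10]
  4 → side 5  [load 10/10]
  4 → side 6  [load 9/10]
  4 → side 7 (new)  [load 4/10]
  3 → side 3  [load 10/10]
  3 → side 7  [load 7/10]
  2 → side 2  [load 10/10]
  1 → side 1  [load 10/10]
7 tape sides opened.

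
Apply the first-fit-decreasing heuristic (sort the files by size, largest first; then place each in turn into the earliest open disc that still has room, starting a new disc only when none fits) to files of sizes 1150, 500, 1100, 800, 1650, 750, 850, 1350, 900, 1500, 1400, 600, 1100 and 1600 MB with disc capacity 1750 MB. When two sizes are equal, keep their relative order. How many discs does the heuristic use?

Sorted descending: 1650, 1600, 1500, 1400, 1350, 1150, 1100, 1100, 900, 850, 800, 750, 600, 500.
  1650 → disc 1 (new)  [load 1650/1750]
  1600 → disc 2 (new)  [load 1600/1750]
  1500 → disc 3 (new)  [load 1500/1750]
  1400 → disc 4 (new)  [load 1400/1750]
  1350 → disc 5 (new)  [load 1350/1750]
  1150 → disc 6 (new)  [load 1150/1750]
  1100 → disc 7 (new)  [load 1100/1750]
  1100 → disc 8 (new)  [load 1100/1750]
  900 → disc 9 (new)  [load 900/1750]
  850 → disc 9  [load 1750/1750]
  800 → disc 10 (new)  [load 800/1750]
  750 → disc 10  [load 1550/1750]
  600 → disc 6  [load 1750/1750]
  500 → disc 7  [load 1600/1750]
10 discs opened.

10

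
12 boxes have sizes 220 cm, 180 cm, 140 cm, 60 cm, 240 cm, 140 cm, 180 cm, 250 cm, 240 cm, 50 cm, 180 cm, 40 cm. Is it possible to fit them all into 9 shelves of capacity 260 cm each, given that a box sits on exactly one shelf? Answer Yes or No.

Yes

A valid assignment using 9 shelves:
  shelf 1: 250 = 250
  shelf 2: 240 = 240
  shelf 3: 240 = 240
  shelf 4: 220 + 40 = 260
  shelf 5: 180 + 60 = 240
  shelf 6: 180 + 50 = 230
  shelf 7: 180 = 180
  shelf 8: 140 = 140
  shelf 9: 140 = 140
Every load is within 260 cm, so 9 shelves suffice.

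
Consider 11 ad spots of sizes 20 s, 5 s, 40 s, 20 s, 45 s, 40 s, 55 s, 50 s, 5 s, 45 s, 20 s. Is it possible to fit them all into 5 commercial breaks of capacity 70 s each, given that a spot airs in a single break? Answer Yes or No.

No

Total = 345 s; ⌈345/70⌉ = 5.
6 ad spots each exceed half the capacity and cannot share a break, forcing at least 6 commercial breaks.
At least 6 commercial breaks are required, but only 5 are allowed.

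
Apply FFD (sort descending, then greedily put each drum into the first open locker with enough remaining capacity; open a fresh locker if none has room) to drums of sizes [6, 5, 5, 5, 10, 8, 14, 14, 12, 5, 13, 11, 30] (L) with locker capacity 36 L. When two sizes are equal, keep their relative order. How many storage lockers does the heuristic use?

4

Sorted descending: 30, 14, 14, 13, 12, 11, 10, 8, 6, 5, 5, 5, 5.
  30 → locker 1 (new)  [load 30/36]
  14 → locker 2 (new)  [load 14/36]
  14 → locker 2  [load 28/36]
  13 → locker 3 (new)  [load 13/36]
  12 → locker 3  [load 25/36]
  11 → locker 3  [load 36/36]
  10 → locker 4 (new)  [load 10/36]
  8 → locker 2  [load 36/36]
  6 → locker 1  [load 36/36]
  5 → locker 4  [load 15/36]
  5 → locker 4  [load 20/36]
  5 → locker 4  [load 25/36]
  5 → locker 4  [load 30/36]
4 storage lockers opened.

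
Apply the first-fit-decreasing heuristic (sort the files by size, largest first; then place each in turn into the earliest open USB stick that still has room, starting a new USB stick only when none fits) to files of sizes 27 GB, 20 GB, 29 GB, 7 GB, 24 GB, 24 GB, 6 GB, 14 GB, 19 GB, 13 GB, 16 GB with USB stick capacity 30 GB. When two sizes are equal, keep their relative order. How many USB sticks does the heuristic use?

8

Sorted descending: 29, 27, 24, 24, 20, 19, 16, 14, 13, 7, 6.
  29 → USB stick 1 (new)  [load 29/30]
  27 → USB stick 2 (new)  [load 27/30]
  24 → USB stick 3 (new)  [load 24/30]
  24 → USB stick 4 (new)  [load 24/30]
  20 → USB stick 5 (new)  [load 20/30]
  19 → USB stick 6 (new)  [load 19/30]
  16 → USB stick 7 (new)  [load 16/30]
  14 → USB stick 7  [load 30/30]
  13 → USB stick 8 (new)  [load 13/30]
  7 → USB stick 5  [load 27/30]
  6 → USB stick 3  [load 30/30]
8 USB sticks opened.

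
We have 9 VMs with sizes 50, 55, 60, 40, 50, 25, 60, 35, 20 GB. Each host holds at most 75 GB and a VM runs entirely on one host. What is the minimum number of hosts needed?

Total = 60 + 60 + 55 + 50 + 50 + 40 + 35 + 25 + 20 = 395 GB.
Lower bound: ⌈395/75⌉ = 6 hosts.
A packing using 6 hosts:
  host 1: 60 = 60
  host 2: 60 = 60
  host 3: 55 + 20 = 75
  host 4: 50 + 25 = 75
  host 5: 50 = 50
  host 6: 40 + 35 = 75
This matches the lower bound, so 6 is optimal.

6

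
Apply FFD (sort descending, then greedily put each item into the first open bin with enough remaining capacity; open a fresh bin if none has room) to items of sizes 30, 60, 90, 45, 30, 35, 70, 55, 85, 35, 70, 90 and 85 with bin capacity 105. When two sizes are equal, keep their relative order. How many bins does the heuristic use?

Sorted descending: 90, 90, 85, 85, 70, 70, 60, 55, 45, 35, 35, 30, 30.
  90 → bin 1 (new)  [load 90/105]
  90 → bin 2 (new)  [load 90/105]
  85 → bin 3 (new)  [load 85/105]
  85 → bin 4 (new)  [load 85/105]
  70 → bin 5 (new)  [load 70/105]
  70 → bin 6 (new)  [load 70/105]
  60 → bin 7 (new)  [load 60/105]
  55 → bin 8 (new)  [load 55/105]
  45 → bin 7  [load 105/105]
  35 → bin 5  [load 105/105]
  35 → bin 6  [load 105/105]
  30 → bin 8  [load 85/105]
  30 → bin 9 (new)  [load 30/105]
9 bins opened.

9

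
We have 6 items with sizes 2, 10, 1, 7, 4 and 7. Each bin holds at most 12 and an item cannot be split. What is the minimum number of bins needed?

3

Total = 10 + 7 + 7 + 4 + 2 + 1 = 31.
Lower bound: ⌈31/12⌉ = 3 bins.
A packing using 3 bins:
  bin 1: 10 + 2 = 12
  bin 2: 7 + 4 + 1 = 12
  bin 3: 7 = 7
This matches the lower bound, so 3 is optimal.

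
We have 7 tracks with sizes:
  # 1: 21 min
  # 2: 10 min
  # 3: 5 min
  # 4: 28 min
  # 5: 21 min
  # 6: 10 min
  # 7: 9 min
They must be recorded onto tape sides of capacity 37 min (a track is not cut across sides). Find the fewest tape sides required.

Total = 28 + 21 + 21 + 10 + 10 + 9 + 5 = 104 min.
Lower bound: ⌈104/37⌉ = 3 tape sides.
A packing using 3 tape sides:
  side 1: 28 + 9 = 37
  side 2: 21 + 10 + 5 = 36
  side 3: 21 + 10 = 31
This matches the lower bound, so 3 is optimal.

3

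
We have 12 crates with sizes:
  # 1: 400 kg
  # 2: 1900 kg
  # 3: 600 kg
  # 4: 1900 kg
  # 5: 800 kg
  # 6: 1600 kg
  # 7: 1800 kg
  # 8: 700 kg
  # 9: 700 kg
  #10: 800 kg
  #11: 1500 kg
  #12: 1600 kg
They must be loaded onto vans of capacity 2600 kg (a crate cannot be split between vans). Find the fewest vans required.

Total = 1900 + 1900 + 1800 + 1600 + 1600 + 1500 + 800 + 800 + 700 + 700 + 600 + 400 = 14300 kg.
Lower bound: ⌈14300/2600⌉ = 6 vans.
A packing using 6 vans:
  van 1: 1900 + 700 = 2600
  van 2: 1900 + 700 = 2600
  van 3: 1800 + 800 = 2600
  van 4: 1600 + 800 = 2400
  van 5: 1600 + 600 + 400 = 2600
  van 6: 1500 = 1500
This matches the lower bound, so 6 is optimal.

6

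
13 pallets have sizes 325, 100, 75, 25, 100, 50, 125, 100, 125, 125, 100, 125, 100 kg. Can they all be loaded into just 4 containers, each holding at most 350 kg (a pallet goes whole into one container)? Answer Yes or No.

No

Total = 1475 kg; ⌈1475/350⌉ = 5.
At least 5 containers are required, but only 4 are allowed.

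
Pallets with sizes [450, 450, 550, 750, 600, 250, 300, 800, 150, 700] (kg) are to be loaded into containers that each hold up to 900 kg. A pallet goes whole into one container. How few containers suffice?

6

Total = 800 + 750 + 700 + 600 + 550 + 450 + 450 + 300 + 250 + 150 = 5000 kg.
Lower bound: ⌈5000/900⌉ = 6 containers.
A packing using 6 containers:
  container 1: 800 = 800
  container 2: 750 + 150 = 900
  container 3: 700 = 700
  container 4: 600 + 300 = 900
  container 5: 550 + 250 = 800
  container 6: 450 + 450 = 900
This matches the lower bound, so 6 is optimal.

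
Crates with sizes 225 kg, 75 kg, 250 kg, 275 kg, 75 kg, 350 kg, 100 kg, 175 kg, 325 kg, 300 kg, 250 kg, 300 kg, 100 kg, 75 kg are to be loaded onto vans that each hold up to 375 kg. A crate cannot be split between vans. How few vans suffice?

Total = 350 + 325 + 300 + 300 + 275 + 250 + 250 + 225 + 175 + 100 + 100 + 75 + 75 + 75 = 2875 kg.
Lower bound: ⌈2875/375⌉ = 8 vans.
A packing using 9 vans:
  van 1: 350 = 350
  van 2: 325 = 325
  van 3: 300 + 75 = 375
  van 4: 300 + 75 = 375
  van 5: 275 + 100 = 375
  van 6: 250 + 100 = 350
  van 7: 250 + 75 = 325
  van 8: 225 = 225
  van 9: 175 = 175
No arrangement into 8 vans stays within capacity, so 9 is optimal.

9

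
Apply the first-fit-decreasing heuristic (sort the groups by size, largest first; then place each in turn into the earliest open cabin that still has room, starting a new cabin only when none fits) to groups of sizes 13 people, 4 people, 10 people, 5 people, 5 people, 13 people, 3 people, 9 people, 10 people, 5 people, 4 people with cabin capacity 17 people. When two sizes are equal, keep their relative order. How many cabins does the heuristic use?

5

Sorted descending: 13, 13, 10, 10, 9, 5, 5, 5, 4, 4, 3.
  13 → cabin 1 (new)  [load 13/17]
  13 → cabin 2 (new)  [load 13/17]
  10 → cabin 3 (new)  [load 10/17]
  10 → cabin 4 (new)  [load 10/17]
  9 → cabin 5 (new)  [load 9/17]
  5 → cabin 3  [load 15/17]
  5 → cabin 4  [load 15/17]
  5 → cabin 5  [load 14/17]
  4 → cabin 1  [load 17/17]
  4 → cabin 2  [load 17/17]
  3 → cabin 5  [load 17/17]
5 cabins opened.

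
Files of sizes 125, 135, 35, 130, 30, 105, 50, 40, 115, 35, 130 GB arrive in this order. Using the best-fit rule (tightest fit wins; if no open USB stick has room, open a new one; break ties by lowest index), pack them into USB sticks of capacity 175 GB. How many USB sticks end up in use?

6

  125 → USB stick 1 (new)  [load 125/175]
  135 → USB stick 2 (new)  [load 135/175]
  35 → USB stick 2  [load 170/175]
  130 → USB stick 3 (new)  [load 130/175]
  30 → USB stick 3  [load 160/175]
  105 → USB stick 4 (new)  [load 105/175]
  50 → USB stick 1  [load 175/175]
  40 → USB stick 4  [load 145/175]
  115 → USB stick 5 (new)  [load 115/175]
  35 → USB stick 5  [load 150/175]
  130 → USB stick 6 (new)  [load 130/175]
6 USB sticks opened.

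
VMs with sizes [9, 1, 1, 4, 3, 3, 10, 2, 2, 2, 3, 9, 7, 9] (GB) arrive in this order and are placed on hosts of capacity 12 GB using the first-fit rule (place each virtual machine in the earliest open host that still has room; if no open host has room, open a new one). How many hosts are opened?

  9 → host 1 (new)  [load 9/12]
  1 → host 1  [load 10/12]
  1 → host 1  [load 11/12]
  4 → host 2 (new)  [load 4/12]
  3 → host 2  [load 7/12]
  3 → host 2  [load 10/12]
  10 → host 3 (new)  [load 10/12]
  2 → host 2  [load 12/12]
  2 → host 3  [load 12/12]
  2 → host 4 (new)  [load 2/12]
  3 → host 4  [load 5/12]
  9 → host 5 (new)  [load 9/12]
  7 → host 4  [load 12/12]
  9 → host 6 (new)  [load 9/12]
6 hosts opened.

6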